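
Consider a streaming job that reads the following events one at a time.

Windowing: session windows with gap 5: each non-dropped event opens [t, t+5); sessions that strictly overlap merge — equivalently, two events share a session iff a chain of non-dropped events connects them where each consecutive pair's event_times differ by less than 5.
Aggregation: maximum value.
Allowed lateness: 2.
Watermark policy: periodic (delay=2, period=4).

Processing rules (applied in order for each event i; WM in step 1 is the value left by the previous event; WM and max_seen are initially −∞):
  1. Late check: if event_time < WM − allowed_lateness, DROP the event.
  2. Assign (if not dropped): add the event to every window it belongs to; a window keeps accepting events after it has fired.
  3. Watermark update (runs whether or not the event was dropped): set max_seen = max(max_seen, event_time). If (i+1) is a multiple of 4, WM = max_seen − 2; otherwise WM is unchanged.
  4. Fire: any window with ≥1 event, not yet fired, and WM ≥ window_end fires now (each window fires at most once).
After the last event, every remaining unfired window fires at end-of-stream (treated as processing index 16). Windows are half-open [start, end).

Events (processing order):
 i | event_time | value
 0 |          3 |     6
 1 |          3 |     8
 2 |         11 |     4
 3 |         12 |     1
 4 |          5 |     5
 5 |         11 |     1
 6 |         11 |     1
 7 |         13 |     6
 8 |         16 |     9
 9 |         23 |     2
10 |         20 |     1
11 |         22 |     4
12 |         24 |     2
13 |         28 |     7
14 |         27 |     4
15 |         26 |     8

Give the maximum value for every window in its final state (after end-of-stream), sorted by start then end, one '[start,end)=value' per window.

i=0 t=3 v=6: → [3,8); WM=−∞
i=1 t=3 v=8: → [3,8); WM=−∞
i=2 t=11 v=4: → [11,16); WM=−∞
i=3 t=12 v=1: → [11,17); WM=10
i=4 t=5 v=5: DROP (t<10-2); WM=10
i=5 t=11 v=1: → [11,17); WM=10
i=6 t=11 v=1: → [11,17); WM=10
i=7 t=13 v=6: → [11,18); WM=11
i=8 t=16 v=9: → [11,21); WM=11
i=9 t=23 v=2: → [23,28); WM=11
i=10 t=20 v=1: → [11,28); WM=11
i=11 t=22 v=4: → [11,28); WM=21
i=12 t=24 v=2: → [11,29); WM=21
i=13 t=28 v=7: → [11,33); WM=21
i=14 t=27 v=4: → [11,33); WM=21
i=15 t=26 v=8: → [11,33); WM=26

[3,8)=8 [11,33)=9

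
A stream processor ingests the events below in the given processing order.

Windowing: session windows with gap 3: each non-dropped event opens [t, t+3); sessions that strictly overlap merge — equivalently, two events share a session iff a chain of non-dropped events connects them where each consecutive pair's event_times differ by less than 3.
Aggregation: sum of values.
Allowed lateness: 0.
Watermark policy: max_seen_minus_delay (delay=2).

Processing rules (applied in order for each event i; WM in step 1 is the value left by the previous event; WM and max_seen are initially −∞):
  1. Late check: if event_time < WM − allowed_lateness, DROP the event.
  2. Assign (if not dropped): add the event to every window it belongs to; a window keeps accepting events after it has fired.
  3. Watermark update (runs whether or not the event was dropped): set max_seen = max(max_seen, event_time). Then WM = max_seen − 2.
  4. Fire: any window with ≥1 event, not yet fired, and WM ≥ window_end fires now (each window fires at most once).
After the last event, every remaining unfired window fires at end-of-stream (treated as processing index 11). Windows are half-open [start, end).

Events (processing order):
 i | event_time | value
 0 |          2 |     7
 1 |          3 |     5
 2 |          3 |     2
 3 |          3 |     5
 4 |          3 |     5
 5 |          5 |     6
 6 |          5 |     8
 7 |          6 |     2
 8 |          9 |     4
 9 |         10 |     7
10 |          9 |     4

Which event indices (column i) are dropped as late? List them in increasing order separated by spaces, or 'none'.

none

i=0 t=2 v=7: → [2,5); WM=0
i=1 t=3 v=5: → [2,6); WM=1
i=2 t=3 v=2: → [2,6); WM=1
i=3 t=3 v=5: → [2,6); WM=1
i=4 t=3 v=5: → [2,6); WM=1
i=5 t=5 v=6: → [2,8); WM=3
i=6 t=5 v=8: → [2,8); WM=3
i=7 t=6 v=2: → [2,9); WM=4
i=8 t=9 v=4: → [9,12); WM=7
i=9 t=10 v=7: → [9,13); WM=8
i=10 t=9 v=4: → [9,13); WM=8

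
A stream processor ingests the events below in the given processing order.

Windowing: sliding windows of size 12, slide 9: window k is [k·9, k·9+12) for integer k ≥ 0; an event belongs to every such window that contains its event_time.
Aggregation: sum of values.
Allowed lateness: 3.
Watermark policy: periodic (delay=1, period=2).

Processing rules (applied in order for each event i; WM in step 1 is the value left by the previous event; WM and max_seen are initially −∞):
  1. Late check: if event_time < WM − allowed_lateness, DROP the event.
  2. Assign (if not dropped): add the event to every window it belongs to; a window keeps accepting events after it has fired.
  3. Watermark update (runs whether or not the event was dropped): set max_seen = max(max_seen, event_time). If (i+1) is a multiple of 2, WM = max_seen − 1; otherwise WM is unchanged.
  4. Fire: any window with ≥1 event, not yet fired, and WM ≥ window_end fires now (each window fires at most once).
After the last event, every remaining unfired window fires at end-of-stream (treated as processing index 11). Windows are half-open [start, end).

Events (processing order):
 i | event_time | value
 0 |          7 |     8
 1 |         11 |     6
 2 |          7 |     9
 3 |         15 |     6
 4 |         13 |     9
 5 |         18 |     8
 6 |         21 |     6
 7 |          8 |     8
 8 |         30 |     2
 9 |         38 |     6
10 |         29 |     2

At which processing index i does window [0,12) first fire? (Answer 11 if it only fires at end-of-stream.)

i=0 t=7 v=8: → [0,12); WM=−∞
i=1 t=11 v=6: → [9,21),[0,12); WM=10
i=2 t=7 v=9: → [0,12); WM=10
i=3 t=15 v=6: → [9,21); WM=14; [0,12) fires=23
i=4 t=13 v=9: → [9,21); WM=14
i=5 t=18 v=8: → [18,30),[9,21); WM=17
i=6 t=21 v=6: → [18,30); WM=17
i=7 t=8 v=8: DROP (t<17-3); WM=20
i=8 t=30 v=2: → [27,39); WM=20
i=9 t=38 v=6: → [36,48),[27,39); WM=37; [9,21) fires=29 [18,30) fires=14
i=10 t=29 v=2: DROP (t<37-3); WM=37

3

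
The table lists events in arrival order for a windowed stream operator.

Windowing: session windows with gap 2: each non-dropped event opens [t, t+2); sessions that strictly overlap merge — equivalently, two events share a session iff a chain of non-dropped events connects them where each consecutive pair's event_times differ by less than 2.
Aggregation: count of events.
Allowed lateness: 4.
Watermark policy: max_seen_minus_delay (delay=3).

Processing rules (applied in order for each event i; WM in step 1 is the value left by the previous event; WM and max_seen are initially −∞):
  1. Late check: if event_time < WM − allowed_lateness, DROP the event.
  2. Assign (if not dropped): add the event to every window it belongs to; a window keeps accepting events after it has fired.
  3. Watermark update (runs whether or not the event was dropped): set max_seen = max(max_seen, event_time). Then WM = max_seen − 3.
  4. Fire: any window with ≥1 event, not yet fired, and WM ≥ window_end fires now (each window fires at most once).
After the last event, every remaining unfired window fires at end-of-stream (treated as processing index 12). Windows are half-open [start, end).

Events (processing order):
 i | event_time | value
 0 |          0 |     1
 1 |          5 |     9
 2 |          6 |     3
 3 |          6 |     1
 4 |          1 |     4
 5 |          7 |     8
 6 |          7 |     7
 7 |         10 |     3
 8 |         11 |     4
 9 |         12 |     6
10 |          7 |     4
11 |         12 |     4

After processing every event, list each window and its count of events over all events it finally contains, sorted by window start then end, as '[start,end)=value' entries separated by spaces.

[0,3)=2 [5,9)=6 [10,14)=4

i=0 t=0 v=1: → [0,2); WM=-3
i=1 t=5 v=9: → [5,7); WM=2
i=2 t=6 v=3: → [5,8); WM=3
i=3 t=6 v=1: → [5,8); WM=3
i=4 t=1 v=4: → [0,3); WM=3
i=5 t=7 v=8: → [5,9); WM=4
i=6 t=7 v=7: → [5,9); WM=4
i=7 t=10 v=3: → [10,12); WM=7
i=8 t=11 v=4: → [10,13); WM=8
i=9 t=12 v=6: → [10,14); WM=9
i=10 t=7 v=4: → [5,9); WM=9
i=11 t=12 v=4: → [10,14); WM=9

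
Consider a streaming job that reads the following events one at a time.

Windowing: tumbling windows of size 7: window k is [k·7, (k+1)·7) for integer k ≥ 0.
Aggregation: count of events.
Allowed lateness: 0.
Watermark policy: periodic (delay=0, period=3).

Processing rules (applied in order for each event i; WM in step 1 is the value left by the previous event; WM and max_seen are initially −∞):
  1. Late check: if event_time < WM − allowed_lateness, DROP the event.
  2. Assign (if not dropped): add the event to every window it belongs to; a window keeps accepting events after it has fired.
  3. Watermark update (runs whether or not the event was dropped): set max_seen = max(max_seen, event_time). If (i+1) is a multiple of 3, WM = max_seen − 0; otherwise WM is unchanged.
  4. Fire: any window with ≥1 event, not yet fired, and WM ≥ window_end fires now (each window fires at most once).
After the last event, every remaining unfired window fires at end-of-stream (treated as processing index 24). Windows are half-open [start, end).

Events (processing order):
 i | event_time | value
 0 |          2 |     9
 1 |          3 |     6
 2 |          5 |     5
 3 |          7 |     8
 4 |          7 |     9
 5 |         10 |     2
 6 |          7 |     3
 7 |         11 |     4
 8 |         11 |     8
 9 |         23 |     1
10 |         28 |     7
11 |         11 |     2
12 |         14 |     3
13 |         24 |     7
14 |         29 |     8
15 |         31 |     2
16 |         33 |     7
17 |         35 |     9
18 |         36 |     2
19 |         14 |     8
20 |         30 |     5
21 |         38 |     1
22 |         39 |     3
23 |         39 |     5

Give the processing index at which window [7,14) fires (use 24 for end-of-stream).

i=0 t=2 v=9: → [0,7); WM=−∞
i=1 t=3 v=6: → [0,7); WM=−∞
i=2 t=5 v=5: → [0,7); WM=5
i=3 t=7 v=8: → [7,14); WM=5
i=4 t=7 v=9: → [7,14); WM=5
i=5 t=10 v=2: → [7,14); WM=10; [0,7) fires=3
i=6 t=7 v=3: DROP (t<10-0); WM=10
i=7 t=11 v=4: → [7,14); WM=10
i=8 t=11 v=8: → [7,14); WM=11
i=9 t=23 v=1: → [21,28); WM=11
i=10 t=28 v=7: → [28,35); WM=11
i=11 t=11 v=2: → [7,14); WM=28; [7,14) fires=6 [21,28) fires=1
i=12 t=14 v=3: DROP (t<28-0); WM=28
i=13 t=24 v=7: DROP (t<28-0); WM=28
i=14 t=29 v=8: → [28,35); WM=29
i=15 t=31 v=2: → [28,35); WM=29
i=16 t=33 v=7: → [28,35); WM=29
i=17 t=35 v=9: → [35,42); WM=35; [28,35) fires=4
i=18 t=36 v=2: → [35,42); WM=35
i=19 t=14 v=8: DROP (t<35-0); WM=35
i=20 t=30 v=5: DROP (t<35-0); WM=36
i=21 t=38 v=1: → [35,42); WM=36
i=22 t=39 v=3: → [35,42); WM=36
i=23 t=39 v=5: → [35,42); WM=39

11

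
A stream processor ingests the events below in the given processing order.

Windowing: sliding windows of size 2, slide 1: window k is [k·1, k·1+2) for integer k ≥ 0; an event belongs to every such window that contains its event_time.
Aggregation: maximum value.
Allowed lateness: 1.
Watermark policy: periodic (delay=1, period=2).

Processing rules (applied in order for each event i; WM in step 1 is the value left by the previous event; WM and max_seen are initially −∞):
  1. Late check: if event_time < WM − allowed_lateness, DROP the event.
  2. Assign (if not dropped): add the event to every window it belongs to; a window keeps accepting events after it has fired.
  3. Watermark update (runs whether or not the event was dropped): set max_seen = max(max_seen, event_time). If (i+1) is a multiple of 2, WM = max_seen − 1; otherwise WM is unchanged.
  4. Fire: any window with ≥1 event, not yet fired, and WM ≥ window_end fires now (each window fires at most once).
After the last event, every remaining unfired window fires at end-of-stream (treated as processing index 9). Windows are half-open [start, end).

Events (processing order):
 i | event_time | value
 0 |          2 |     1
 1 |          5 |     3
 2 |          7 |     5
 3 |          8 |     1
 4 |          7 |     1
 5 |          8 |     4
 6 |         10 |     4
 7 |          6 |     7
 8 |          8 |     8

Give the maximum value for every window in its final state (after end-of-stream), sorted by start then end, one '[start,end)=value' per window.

[1,3)=1 [2,4)=1 [4,6)=3 [5,7)=7 [6,8)=7 [7,9)=8 [8,10)=8 [9,11)=4 [10,12)=4

i=0 t=2 v=1: → [2,4),[1,3); WM=−∞
i=1 t=5 v=3: → [5,7),[4,6); WM=4; [1,3) fires=1 [2,4) fires=1
i=2 t=7 v=5: → [7,9),[6,8); WM=4
i=3 t=8 v=1: → [8,10),[7,9); WM=7; [4,6) fires=3 [5,7) fires=3
i=4 t=7 v=1: → [7,9),[6,8); WM=7
i=5 t=8 v=4: → [8,10),[7,9); WM=7
i=6 t=10 v=4: → [10,12),[9,11); WM=7
i=7 t=6 v=7: → [6,8),[5,7); WM=9; [6,8) fires=7 [7,9) fires=5
i=8 t=8 v=8: → [8,10),[7,9); WM=9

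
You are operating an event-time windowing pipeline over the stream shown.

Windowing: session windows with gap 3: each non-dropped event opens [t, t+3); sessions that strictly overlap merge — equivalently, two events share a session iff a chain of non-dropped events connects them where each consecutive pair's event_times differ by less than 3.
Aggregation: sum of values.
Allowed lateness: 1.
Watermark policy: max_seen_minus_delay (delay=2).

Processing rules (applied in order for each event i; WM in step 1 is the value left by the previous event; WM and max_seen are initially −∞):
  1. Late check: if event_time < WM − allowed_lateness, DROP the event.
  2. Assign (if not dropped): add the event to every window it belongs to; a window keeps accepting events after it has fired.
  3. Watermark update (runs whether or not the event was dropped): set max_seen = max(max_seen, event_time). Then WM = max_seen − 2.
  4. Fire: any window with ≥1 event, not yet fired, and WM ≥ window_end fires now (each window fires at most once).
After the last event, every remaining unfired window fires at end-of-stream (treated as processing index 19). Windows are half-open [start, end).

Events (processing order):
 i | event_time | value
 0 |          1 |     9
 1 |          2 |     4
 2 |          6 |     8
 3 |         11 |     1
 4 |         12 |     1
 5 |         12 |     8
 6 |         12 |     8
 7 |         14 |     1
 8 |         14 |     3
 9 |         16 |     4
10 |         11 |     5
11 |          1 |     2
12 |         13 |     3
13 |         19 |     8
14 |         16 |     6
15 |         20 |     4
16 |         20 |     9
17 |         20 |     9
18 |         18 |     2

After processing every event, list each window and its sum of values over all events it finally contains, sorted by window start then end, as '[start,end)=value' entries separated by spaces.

[1,5)=13 [6,9)=8 [11,23)=67

i=0 t=1 v=9: → [1,4); WM=-1
i=1 t=2 v=4: → [1,5); WM=0
i=2 t=6 v=8: → [6,9); WM=4
i=3 t=11 v=1: → [11,14); WM=9
i=4 t=12 v=1: → [11,15); WM=10
i=5 t=12 v=8: → [11,15); WM=10
i=6 t=12 v=8: → [11,15); WM=10
i=7 t=14 v=1: → [11,17); WM=12
i=8 t=14 v=3: → [11,17); WM=12
i=9 t=16 v=4: → [11,19); WM=14
i=10 t=11 v=5: DROP (t<14-1); WM=14
i=11 t=1 v=2: DROP (t<14-1); WM=14
i=12 t=13 v=3: → [11,19); WM=14
i=13 t=19 v=8: → [19,22); WM=17
i=14 t=16 v=6: → [11,19); WM=17
i=15 t=20 v=4: → [19,23); WM=18
i=16 t=20 v=9: → [19,23); WM=18
i=17 t=20 v=9: → [19,23); WM=18
i=18 t=18 v=2: → [11,23); WM=18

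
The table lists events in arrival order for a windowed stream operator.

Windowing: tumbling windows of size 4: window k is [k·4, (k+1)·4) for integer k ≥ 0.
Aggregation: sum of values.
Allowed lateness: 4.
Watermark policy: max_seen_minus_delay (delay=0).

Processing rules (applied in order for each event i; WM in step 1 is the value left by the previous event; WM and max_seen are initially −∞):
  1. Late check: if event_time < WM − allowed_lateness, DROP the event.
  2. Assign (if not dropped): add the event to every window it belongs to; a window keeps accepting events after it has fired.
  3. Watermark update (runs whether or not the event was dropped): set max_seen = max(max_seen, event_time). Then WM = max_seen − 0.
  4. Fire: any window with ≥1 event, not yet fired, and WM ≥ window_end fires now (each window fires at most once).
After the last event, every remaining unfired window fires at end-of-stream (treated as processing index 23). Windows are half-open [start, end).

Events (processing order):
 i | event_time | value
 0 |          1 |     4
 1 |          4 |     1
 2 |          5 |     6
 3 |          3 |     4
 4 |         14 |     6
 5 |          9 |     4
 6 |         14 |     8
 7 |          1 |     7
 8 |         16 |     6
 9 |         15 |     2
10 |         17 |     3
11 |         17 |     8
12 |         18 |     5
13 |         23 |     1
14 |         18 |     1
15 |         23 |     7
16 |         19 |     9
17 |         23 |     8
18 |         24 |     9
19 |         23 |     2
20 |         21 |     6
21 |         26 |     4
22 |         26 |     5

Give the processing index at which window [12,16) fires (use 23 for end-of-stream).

8

i=0 t=1 v=4: → [0,4); WM=1
i=1 t=4 v=1: → [4,8); WM=4; [0,4) fires=4
i=2 t=5 v=6: → [4,8); WM=5
i=3 t=3 v=4: → [0,4); WM=5
i=4 t=14 v=6: → [12,16); WM=14; [4,8) fires=7
i=5 t=9 v=4: DROP (t<14-4); WM=14
i=6 t=14 v=8: → [12,16); WM=14
i=7 t=1 v=7: DROP (t<14-4); WM=14
i=8 t=16 v=6: → [16,20); WM=16; [12,16) fires=14
i=9 t=15 v=2: → [12,16); WM=16
i=10 t=17 v=3: → [16,20); WM=17
i=11 t=17 v=8: → [16,20); WM=17
i=12 t=18 v=5: → [16,20); WM=18
i=13 t=23 v=1: → [20,24); WM=23; [16,20) fires=22
i=14 t=18 v=1: DROP (t<23-4); WM=23
i=15 t=23 v=7: → [20,24); WM=23
i=16 t=19 v=9: → [16,20); WM=23
i=17 t=23 v=8: → [20,24); WM=23
i=18 t=24 v=9: → [24,28); WM=24; [20,24) fires=16
i=19 t=23 v=2: → [20,24); WM=24
i=20 t=21 v=6: → [20,24); WM=24
i=21 t=26 v=4: → [24,28); WM=26
i=22 t=26 v=5: → [24,28); WM=26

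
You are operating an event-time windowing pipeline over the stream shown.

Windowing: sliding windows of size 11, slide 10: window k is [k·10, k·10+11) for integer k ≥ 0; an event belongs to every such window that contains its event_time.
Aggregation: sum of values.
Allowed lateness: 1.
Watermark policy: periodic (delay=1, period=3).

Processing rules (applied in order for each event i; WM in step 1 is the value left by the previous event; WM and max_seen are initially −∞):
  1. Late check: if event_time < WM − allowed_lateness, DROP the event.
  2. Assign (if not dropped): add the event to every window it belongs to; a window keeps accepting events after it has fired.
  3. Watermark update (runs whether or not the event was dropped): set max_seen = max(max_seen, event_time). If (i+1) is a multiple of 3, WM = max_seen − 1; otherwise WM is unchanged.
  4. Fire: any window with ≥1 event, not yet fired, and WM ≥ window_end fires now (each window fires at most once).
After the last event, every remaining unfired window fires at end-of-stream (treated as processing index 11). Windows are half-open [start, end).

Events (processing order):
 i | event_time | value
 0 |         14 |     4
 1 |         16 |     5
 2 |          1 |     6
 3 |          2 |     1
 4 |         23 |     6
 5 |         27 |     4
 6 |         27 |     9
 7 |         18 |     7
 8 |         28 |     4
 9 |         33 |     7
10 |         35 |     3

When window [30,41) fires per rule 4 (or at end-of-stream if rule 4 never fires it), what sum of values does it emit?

i=0 t=14 v=4: → [10,21); WM=−∞
i=1 t=16 v=5: → [10,21); WM=−∞
i=2 t=1 v=6: → [0,11); WM=15; [0,11) fires=6
i=3 t=2 v=1: DROP (t<15-1); WM=15
i=4 t=23 v=6: → [20,31); WM=15
i=5 t=27 v=4: → [20,31); WM=26; [10,21) fires=9
i=6 t=27 v=9: → [20,31); WM=26
i=7 t=18 v=7: DROP (t<26-1); WM=26
i=8 t=28 v=4: → [20,31); WM=27
i=9 t=33 v=7: → [30,41); WM=27
i=10 t=35 v=3: → [30,41); WM=27

10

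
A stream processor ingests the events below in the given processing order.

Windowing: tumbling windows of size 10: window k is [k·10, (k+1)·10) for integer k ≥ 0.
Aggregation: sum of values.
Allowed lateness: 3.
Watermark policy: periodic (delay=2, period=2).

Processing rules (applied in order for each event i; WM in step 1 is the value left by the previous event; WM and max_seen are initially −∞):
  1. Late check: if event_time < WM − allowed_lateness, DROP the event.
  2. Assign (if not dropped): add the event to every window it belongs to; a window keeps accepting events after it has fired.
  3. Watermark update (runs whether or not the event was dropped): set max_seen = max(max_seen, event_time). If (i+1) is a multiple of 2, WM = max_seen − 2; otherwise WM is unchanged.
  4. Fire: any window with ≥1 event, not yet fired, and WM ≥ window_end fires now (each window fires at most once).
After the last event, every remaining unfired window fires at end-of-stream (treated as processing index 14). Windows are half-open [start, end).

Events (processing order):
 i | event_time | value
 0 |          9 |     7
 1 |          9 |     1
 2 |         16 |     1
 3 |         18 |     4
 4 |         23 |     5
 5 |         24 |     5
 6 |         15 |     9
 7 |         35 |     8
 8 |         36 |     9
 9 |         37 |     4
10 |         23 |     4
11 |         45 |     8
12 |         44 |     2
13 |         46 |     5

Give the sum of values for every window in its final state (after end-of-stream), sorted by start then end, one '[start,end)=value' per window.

i=0 t=9 v=7: → [0,10); WM=−∞
i=1 t=9 v=1: → [0,10); WM=7
i=2 t=16 v=1: → [10,20); WM=7
i=3 t=18 v=4: → [10,20); WM=16; [0,10) fires=8
i=4 t=23 v=5: → [20,30); WM=16
i=5 t=24 v=5: → [20,30); WM=22; [10,20) fires=5
i=6 t=15 v=9: DROP (t<22-3); WM=22
i=7 t=35 v=8: → [30,40); WM=33; [20,30) fires=10
i=8 t=36 v=9: → [30,40); WM=33
i=9 t=37 v=4: → [30,40); WM=35
i=10 t=23 v=4: DROP (t<35-3); WM=35
i=11 t=45 v=8: → [40,50); WM=43; [30,40) fires=21
i=12 t=44 v=2: → [40,50); WM=43
i=13 t=46 v=5: → [40,50); WM=44

[0,10)=8 [10,20)=5 [20,30)=10 [30,40)=21 [40,50)=15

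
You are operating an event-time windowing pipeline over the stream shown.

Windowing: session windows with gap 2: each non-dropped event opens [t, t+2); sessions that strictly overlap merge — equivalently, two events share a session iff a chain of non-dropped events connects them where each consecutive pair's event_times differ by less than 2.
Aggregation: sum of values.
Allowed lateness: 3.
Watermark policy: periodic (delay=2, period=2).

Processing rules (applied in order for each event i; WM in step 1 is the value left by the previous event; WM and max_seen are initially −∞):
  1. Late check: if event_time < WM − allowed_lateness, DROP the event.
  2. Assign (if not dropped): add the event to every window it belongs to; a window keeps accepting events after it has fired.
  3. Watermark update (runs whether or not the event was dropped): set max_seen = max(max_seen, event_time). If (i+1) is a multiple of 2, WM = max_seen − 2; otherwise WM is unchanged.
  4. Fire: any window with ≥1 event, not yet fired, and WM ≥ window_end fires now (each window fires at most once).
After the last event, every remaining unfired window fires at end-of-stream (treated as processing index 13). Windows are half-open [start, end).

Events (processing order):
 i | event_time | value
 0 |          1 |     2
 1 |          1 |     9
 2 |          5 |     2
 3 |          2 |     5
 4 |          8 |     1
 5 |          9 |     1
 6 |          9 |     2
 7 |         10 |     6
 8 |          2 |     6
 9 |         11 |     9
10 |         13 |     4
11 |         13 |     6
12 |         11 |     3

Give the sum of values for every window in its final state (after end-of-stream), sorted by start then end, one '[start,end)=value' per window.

[1,4)=16 [5,7)=2 [8,13)=22 [13,15)=10

i=0 t=1 v=2: → [1,3); WM=−∞
i=1 t=1 v=9: → [1,3); WM=-1
i=2 t=5 v=2: → [5,7); WM=-1
i=3 t=2 v=5: → [1,4); WM=3
i=4 t=8 v=1: → [8,10); WM=3
i=5 t=9 v=1: → [8,11); WM=7
i=6 t=9 v=2: → [8,11); WM=7
i=7 t=10 v=6: → [8,12); WM=8
i=8 t=2 v=6: DROP (t<8-3); WM=8
i=9 t=11 v=9: → [8,13); WM=9
i=10 t=13 v=4: → [13,15); WM=9
i=11 t=13 v=6: → [13,15); WM=11
i=12 t=11 v=3: → [8,13); WM=11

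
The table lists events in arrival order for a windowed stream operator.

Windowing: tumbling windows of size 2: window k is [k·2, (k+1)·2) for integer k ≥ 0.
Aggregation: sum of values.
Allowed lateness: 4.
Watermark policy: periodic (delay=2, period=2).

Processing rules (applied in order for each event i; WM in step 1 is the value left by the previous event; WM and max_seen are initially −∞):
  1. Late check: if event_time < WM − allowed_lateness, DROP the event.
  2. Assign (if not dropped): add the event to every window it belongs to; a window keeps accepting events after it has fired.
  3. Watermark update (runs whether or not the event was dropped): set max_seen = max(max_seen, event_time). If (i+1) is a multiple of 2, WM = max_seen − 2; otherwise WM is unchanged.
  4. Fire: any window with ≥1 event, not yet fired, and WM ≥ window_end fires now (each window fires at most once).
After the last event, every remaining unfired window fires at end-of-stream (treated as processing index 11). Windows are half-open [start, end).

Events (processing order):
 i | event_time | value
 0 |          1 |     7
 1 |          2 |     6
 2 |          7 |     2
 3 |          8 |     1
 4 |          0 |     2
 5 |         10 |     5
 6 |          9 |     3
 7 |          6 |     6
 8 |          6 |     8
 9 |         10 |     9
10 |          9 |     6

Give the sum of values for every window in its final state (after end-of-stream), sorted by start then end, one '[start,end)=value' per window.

i=0 t=1 v=7: → [0,2); WM=−∞
i=1 t=2 v=6: → [2,4); WM=0
i=2 t=7 v=2: → [6,8); WM=0
i=3 t=8 v=1: → [8,10); WM=6; [0,2) fires=7 [2,4) fires=6
i=4 t=0 v=2: DROP (t<6-4); WM=6
i=5 t=10 v=5: → [10,12); WM=8; [6,8) fires=2
i=6 t=9 v=3: → [8,10); WM=8
i=7 t=6 v=6: → [6,8); WM=8
i=8 t=6 v=8: → [6,8); WM=8
i=9 t=10 v=9: → [10,12); WM=8
i=10 t=9 v=6: → [8,10); WM=8

[0,2)=7 [2,4)=6 [6,8)=16 [8,10)=10 [10,12)=14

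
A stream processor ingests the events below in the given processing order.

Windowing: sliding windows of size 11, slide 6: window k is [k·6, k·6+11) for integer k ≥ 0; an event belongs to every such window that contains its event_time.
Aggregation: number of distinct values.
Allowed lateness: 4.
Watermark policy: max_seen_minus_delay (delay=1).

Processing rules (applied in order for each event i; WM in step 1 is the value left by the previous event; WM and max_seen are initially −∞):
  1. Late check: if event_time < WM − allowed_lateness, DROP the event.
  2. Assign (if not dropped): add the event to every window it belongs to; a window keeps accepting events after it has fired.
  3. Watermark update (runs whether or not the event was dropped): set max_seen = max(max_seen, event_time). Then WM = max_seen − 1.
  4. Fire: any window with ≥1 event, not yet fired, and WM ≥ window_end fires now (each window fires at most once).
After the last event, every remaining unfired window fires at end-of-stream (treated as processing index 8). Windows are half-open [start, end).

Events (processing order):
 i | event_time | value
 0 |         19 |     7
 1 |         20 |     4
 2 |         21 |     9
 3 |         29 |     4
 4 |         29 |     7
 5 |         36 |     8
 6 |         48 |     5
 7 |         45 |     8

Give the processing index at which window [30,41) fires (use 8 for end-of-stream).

6

i=0 t=19 v=7: → [18,29),[12,23); WM=18
i=1 t=20 v=4: → [18,29),[12,23); WM=19
i=2 t=21 v=9: → [18,29),[12,23); WM=20
i=3 t=29 v=4: → [24,35); WM=28; [12,23) fires=3
i=4 t=29 v=7: → [24,35); WM=28
i=5 t=36 v=8: → [36,47),[30,41); WM=35; [18,29) fires=3 [24,35) fires=2
i=6 t=48 v=5: → [48,59),[42,53); WM=47; [30,41) fires=1 [36,47) fires=1
i=7 t=45 v=8: → [42,53),[36,47); WM=47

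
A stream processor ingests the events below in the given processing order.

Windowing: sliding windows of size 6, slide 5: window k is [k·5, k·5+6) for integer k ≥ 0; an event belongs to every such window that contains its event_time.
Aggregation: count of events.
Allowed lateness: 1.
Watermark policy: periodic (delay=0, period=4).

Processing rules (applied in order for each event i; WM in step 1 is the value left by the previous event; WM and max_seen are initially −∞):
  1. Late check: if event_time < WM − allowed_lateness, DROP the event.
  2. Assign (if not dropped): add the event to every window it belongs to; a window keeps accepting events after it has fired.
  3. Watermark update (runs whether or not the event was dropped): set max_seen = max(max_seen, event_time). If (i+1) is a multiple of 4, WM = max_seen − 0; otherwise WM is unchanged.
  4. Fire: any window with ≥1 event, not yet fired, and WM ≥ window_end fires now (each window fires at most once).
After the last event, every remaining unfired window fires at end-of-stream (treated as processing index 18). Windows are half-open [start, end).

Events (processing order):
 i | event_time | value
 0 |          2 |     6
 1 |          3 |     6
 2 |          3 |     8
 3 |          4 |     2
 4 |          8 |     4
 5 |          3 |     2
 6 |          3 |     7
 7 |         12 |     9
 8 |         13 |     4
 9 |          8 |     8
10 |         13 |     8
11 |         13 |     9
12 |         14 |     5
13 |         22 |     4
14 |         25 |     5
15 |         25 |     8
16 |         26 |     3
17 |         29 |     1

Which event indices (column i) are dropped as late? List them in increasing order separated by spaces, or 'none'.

9

i=0 t=2 v=6: → [0,6); WM=−∞
i=1 t=3 v=6: → [0,6); WM=−∞
i=2 t=3 v=8: → [0,6); WM=−∞
i=3 t=4 v=2: → [0,6); WM=4
i=4 t=8 v=4: → [5,11); WM=4
i=5 t=3 v=2: → [0,6); WM=4
i=6 t=3 v=7: → [0,6); WM=4
i=7 t=12 v=9: → [10,16); WM=12; [0,6) fires=6 [5,11) fires=1
i=8 t=13 v=4: → [10,16); WM=12
i=9 t=8 v=8: DROP (t<12-1); WM=12
i=10 t=13 v=8: → [10,16); WM=12
i=11 t=13 v=9: → [10,16); WM=13
i=12 t=14 v=5: → [10,16); WM=13
i=13 t=22 v=4: → [20,26); WM=13
i=14 t=25 v=5: → [25,31),[20,26); WM=13
i=15 t=25 v=8: → [25,31),[20,26); WM=25; [10,16) fires=5
i=16 t=26 v=3: → [25,31); WM=25
i=17 t=29 v=1: → [25,31); WM=25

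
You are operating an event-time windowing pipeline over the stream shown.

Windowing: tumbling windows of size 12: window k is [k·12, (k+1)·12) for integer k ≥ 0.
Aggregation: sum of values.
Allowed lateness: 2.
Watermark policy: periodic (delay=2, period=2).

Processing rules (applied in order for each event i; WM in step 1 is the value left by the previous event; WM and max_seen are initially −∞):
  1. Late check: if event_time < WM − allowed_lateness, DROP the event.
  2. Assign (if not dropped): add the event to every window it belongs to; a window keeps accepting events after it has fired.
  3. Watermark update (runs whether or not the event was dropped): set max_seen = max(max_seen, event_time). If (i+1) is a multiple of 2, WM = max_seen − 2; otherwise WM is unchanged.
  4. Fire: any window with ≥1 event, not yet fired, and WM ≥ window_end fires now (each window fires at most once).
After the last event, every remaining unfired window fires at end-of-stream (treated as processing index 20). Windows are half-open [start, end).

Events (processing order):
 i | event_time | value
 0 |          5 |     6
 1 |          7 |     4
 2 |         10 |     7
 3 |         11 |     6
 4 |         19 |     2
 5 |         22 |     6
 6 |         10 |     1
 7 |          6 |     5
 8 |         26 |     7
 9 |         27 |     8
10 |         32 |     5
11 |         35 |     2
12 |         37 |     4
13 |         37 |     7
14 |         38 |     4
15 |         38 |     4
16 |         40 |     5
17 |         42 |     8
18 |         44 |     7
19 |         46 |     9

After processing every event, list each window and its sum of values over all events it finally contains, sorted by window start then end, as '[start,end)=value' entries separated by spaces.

i=0 t=5 v=6: → [0,12); WM=−∞
i=1 t=7 v=4: → [0,12); WM=5
i=2 t=10 v=7: → [0,12); WM=5
i=3 t=11 v=6: → [0,12); WM=9
i=4 t=19 v=2: → [12,24); WM=9
i=5 t=22 v=6: → [12,24); WM=20; [0,12) fires=23
i=6 t=10 v=1: DROP (t<20-2); WM=20
i=7 t=6 v=5: DROP (t<20-2); WM=20
i=8 t=26 v=7: → [24,36); WM=20
i=9 t=27 v=8: → [24,36); WM=25; [12,24) fires=8
i=10 t=32 v=5: → [24,36); WM=25
i=11 t=35 v=2: → [24,36); WM=33
i=12 t=37 v=4: → [36,48); WM=33
i=13 t=37 v=7: → [36,48); WM=35
i=14 t=38 v=4: → [36,48); WM=35
i=15 t=38 v=4: → [36,48); WM=36; [24,36) fires=22
i=16 t=40 v=5: → [36,48); WM=36
i=17 t=42 v=8: → [36,48); WM=40
i=18 t=44 v=7: → [36,48); WM=40
i=19 t=46 v=9: → [36,48); WM=44

[0,12)=23 [12,24)=8 [24,36)=22 [36,48)=48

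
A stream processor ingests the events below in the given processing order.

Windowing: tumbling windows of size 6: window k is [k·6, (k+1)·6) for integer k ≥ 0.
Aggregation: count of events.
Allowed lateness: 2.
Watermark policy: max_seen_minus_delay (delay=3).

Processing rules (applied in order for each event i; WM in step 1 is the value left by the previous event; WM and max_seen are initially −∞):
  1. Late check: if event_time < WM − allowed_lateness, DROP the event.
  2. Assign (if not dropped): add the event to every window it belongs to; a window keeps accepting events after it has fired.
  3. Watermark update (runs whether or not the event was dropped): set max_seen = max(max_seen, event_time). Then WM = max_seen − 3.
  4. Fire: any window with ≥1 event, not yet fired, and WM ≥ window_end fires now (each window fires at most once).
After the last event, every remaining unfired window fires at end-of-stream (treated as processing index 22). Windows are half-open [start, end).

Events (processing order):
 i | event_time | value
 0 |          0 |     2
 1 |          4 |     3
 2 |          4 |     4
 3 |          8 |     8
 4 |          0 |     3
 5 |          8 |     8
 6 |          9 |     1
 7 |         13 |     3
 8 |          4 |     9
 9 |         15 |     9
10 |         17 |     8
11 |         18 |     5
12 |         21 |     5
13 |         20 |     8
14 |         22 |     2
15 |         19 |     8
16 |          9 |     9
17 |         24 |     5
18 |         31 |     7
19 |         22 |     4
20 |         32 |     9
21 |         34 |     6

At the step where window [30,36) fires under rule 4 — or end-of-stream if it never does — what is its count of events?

3

i=0 t=0 v=2: → [0,6); WM=-3
i=1 t=4 v=3: → [0,6); WM=1
i=2 t=4 v=4: → [0,6); WM=1
i=3 t=8 v=8: → [6,12); WM=5
i=4 t=0 v=3: DROP (t<5-2); WM=5
i=5 t=8 v=8: → [6,12); WM=5
i=6 t=9 v=1: → [6,12); WM=6; [0,6) fires=3
i=7 t=13 v=3: → [12,18); WM=10
i=8 t=4 v=9: DROP (t<10-2); WM=10
i=9 t=15 v=9: → [12,18); WM=12; [6,12) fires=3
i=10 t=17 v=8: → [12,18); WM=14
i=11 t=18 v=5: → [18,24); WM=15
i=12 t=21 v=5: → [18,24); WM=18; [12,18) fires=3
i=13 t=20 v=8: → [18,24); WM=18
i=14 t=22 v=2: → [18,24); WM=19
i=15 t=19 v=8: → [18,24); WM=19
i=16 t=9 v=9: DROP (t<19-2); WM=19
i=17 t=24 v=5: → [24,30); WM=21
i=18 t=31 v=7: → [30,36); WM=28; [18,24) fires=5
i=19 t=22 v=4: DROP (t<28-2); WM=28
i=20 t=32 v=9: → [30,36); WM=29
i=21 t=34 v=6: → [30,36); WM=31; [24,30) fires=1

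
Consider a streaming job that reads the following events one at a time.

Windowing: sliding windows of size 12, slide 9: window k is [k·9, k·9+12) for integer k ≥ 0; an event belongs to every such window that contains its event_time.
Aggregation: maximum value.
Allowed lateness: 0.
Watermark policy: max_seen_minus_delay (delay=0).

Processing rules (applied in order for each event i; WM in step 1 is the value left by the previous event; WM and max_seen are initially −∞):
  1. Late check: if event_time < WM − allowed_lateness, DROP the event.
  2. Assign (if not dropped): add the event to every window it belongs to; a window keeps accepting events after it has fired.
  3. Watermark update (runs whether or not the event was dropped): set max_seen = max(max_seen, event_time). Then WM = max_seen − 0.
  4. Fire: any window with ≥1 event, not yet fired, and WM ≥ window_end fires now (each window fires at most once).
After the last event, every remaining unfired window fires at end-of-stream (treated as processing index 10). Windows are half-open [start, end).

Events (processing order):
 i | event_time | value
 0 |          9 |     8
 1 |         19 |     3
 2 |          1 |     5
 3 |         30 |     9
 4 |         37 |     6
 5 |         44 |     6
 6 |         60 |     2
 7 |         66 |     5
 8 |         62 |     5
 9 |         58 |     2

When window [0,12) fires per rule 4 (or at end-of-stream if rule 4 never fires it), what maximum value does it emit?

i=0 t=9 v=8: → [9,21),[0,12); WM=9
i=1 t=19 v=3: → [18,30),[9,21); WM=19; [0,12) fires=8
i=2 t=1 v=5: DROP (t<19-0); WM=19
i=3 t=30 v=9: → [27,39); WM=30; [9,21) fires=8 [18,30) fires=3
i=4 t=37 v=6: → [36,48),[27,39); WM=37
i=5 t=44 v=6: → [36,48); WM=44; [27,39) fires=9
i=6 t=60 v=2: → [54,66); WM=60; [36,48) fires=6
i=7 t=66 v=5: → [63,75); WM=66; [54,66) fires=2
i=8 t=62 v=5: DROP (t<66-0); WM=66
i=9 t=58 v=2: DROP (t<66-0); WM=66

8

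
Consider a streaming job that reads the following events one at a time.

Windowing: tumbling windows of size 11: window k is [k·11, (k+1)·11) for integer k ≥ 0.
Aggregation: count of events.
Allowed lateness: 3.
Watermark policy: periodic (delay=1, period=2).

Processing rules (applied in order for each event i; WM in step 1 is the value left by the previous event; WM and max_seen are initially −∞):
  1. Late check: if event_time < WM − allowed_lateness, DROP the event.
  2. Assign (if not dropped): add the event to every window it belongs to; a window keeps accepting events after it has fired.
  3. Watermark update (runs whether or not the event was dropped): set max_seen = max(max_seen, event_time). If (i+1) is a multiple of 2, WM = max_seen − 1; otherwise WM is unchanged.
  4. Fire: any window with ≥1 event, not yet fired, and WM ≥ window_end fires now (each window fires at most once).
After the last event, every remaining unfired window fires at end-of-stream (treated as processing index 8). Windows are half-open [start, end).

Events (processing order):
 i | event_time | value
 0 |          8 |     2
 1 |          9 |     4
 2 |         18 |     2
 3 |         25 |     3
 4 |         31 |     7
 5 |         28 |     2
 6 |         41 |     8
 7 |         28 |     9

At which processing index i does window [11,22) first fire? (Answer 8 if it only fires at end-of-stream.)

i=0 t=8 v=2: → [0,11); WM=−∞
i=1 t=9 v=4: → [0,11); WM=8
i=2 t=18 v=2: → [11,22); WM=8
i=3 t=25 v=3: → [22,33); WM=24; [0,11) fires=2 [11,22) fires=1
i=4 t=31 v=7: → [22,33); WM=24
i=5 t=28 v=2: → [22,33); WM=30
i=6 t=41 v=8: → [33,44); WM=30
i=7 t=28 v=9: → [22,33); WM=40; [22,33) fires=4

3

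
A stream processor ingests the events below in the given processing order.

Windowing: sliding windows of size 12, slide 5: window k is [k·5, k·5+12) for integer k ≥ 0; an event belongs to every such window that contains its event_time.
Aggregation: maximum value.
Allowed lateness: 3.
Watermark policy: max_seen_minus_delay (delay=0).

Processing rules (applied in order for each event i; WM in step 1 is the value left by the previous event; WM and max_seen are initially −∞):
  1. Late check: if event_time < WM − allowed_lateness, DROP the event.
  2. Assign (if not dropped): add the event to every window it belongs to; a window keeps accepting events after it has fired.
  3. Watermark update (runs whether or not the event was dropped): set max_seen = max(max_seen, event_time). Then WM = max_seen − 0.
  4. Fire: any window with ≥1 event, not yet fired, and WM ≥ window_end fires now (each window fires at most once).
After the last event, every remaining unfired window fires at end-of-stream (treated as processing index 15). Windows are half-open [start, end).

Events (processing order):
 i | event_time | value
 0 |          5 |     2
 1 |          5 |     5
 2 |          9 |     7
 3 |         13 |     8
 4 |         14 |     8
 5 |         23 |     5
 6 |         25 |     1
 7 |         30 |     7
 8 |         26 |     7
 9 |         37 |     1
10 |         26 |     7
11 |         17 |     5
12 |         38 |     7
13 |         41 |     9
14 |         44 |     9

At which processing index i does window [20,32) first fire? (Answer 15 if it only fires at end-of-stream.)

9

i=0 t=5 v=2: → [5,17),[0,12); WM=5
i=1 t=5 v=5: → [5,17),[0,12); WM=5
i=2 t=9 v=7: → [5,17),[0,12); WM=9
i=3 t=13 v=8: → [10,22),[5,17); WM=13; [0,12) fires=7
i=4 t=14 v=8: → [10,22),[5,17); WM=14
i=5 t=23 v=5: → [20,32),[15,27); WM=23; [5,17) fires=8 [10,22) fires=8
i=6 t=25 v=1: → [25,37),[20,32),[15,27); WM=25
i=7 t=30 v=7: → [30,42),[25,37),[20,32); WM=30; [15,27) fires=5
i=8 t=26 v=7: DROP (t<30-3); WM=30
i=9 t=37 v=1: → [35,47),[30,42); WM=37; [20,32) fires=7 [25,37) fires=7
i=10 t=26 v=7: DROP (t<37-3); WM=37
i=11 t=17 v=5: DROP (t<37-3); WM=37
i=12 t=38 v=7: → [35,47),[30,42); WM=38
i=13 t=41 v=9: → [40,52),[35,47),[30,42); WM=41
i=14 t=44 v=9: → [40,52),[35,47); WM=44; [30,42) fires=9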